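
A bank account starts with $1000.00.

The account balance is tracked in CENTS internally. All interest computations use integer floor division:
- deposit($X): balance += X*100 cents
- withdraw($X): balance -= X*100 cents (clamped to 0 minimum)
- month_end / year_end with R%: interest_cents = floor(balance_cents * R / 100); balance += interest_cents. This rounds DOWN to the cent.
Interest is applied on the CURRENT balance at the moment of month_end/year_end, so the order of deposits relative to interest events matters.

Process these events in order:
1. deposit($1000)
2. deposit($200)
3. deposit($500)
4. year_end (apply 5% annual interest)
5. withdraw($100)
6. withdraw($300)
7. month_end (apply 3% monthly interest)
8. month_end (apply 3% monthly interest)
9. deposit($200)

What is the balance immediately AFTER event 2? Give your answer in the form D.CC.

Answer: 2200.00

Derivation:
After 1 (deposit($1000)): balance=$2000.00 total_interest=$0.00
After 2 (deposit($200)): balance=$2200.00 total_interest=$0.00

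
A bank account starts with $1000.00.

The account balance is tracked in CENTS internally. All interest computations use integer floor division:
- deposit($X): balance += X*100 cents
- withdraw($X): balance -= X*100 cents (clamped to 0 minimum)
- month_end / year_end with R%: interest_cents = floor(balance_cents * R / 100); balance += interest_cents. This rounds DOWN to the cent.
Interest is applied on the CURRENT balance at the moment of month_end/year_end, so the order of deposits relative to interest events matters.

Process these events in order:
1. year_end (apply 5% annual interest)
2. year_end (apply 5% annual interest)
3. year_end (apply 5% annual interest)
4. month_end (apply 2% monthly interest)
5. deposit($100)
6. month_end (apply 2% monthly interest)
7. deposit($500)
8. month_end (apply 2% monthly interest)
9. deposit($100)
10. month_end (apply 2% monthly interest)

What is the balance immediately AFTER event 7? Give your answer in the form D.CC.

After 1 (year_end (apply 5% annual interest)): balance=$1050.00 total_interest=$50.00
After 2 (year_end (apply 5% annual interest)): balance=$1102.50 total_interest=$102.50
After 3 (year_end (apply 5% annual interest)): balance=$1157.62 total_interest=$157.62
After 4 (month_end (apply 2% monthly interest)): balance=$1180.77 total_interest=$180.77
After 5 (deposit($100)): balance=$1280.77 total_interest=$180.77
After 6 (month_end (apply 2% monthly interest)): balance=$1306.38 total_interest=$206.38
After 7 (deposit($500)): balance=$1806.38 total_interest=$206.38

Answer: 1806.38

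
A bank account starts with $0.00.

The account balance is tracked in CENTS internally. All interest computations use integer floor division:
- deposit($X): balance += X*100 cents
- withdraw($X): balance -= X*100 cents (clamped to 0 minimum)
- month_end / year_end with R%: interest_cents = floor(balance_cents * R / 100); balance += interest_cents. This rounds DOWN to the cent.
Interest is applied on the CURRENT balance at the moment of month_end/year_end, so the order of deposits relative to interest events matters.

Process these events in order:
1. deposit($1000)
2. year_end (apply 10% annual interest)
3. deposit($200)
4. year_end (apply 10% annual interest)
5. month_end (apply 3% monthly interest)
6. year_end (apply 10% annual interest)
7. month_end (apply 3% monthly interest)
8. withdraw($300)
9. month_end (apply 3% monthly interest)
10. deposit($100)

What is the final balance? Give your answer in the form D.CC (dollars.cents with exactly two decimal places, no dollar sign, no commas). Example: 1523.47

After 1 (deposit($1000)): balance=$1000.00 total_interest=$0.00
After 2 (year_end (apply 10% annual interest)): balance=$1100.00 total_interest=$100.00
After 3 (deposit($200)): balance=$1300.00 total_interest=$100.00
After 4 (year_end (apply 10% annual interest)): balance=$1430.00 total_interest=$230.00
After 5 (month_end (apply 3% monthly interest)): balance=$1472.90 total_interest=$272.90
After 6 (year_end (apply 10% annual interest)): balance=$1620.19 total_interest=$420.19
After 7 (month_end (apply 3% monthly interest)): balance=$1668.79 total_interest=$468.79
After 8 (withdraw($300)): balance=$1368.79 total_interest=$468.79
After 9 (month_end (apply 3% monthly interest)): balance=$1409.85 total_interest=$509.85
After 10 (deposit($100)): balance=$1509.85 total_interest=$509.85

Answer: 1509.85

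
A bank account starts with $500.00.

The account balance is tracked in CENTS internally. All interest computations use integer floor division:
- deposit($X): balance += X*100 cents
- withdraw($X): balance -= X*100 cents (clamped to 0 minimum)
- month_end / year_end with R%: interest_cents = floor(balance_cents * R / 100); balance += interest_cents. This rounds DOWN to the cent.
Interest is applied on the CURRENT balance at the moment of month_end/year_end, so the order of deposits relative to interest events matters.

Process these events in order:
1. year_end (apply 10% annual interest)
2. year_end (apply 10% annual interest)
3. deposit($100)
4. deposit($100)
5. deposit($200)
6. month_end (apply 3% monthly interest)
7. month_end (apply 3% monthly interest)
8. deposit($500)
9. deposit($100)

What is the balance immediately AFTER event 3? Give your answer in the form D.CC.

Answer: 705.00

Derivation:
After 1 (year_end (apply 10% annual interest)): balance=$550.00 total_interest=$50.00
After 2 (year_end (apply 10% annual interest)): balance=$605.00 total_interest=$105.00
After 3 (deposit($100)): balance=$705.00 total_interest=$105.00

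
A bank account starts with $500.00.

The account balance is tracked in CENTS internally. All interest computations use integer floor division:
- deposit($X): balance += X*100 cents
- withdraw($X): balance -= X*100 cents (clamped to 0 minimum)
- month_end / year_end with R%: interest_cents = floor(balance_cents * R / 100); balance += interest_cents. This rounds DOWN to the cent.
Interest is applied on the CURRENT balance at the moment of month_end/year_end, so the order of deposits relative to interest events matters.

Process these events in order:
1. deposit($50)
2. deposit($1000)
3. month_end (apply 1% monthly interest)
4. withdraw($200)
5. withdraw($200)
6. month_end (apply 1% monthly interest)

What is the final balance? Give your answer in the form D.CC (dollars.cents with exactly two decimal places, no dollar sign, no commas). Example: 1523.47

After 1 (deposit($50)): balance=$550.00 total_interest=$0.00
After 2 (deposit($1000)): balance=$1550.00 total_interest=$0.00
After 3 (month_end (apply 1% monthly interest)): balance=$1565.50 total_interest=$15.50
After 4 (withdraw($200)): balance=$1365.50 total_interest=$15.50
After 5 (withdraw($200)): balance=$1165.50 total_interest=$15.50
After 6 (month_end (apply 1% monthly interest)): balance=$1177.15 total_interest=$27.15

Answer: 1177.15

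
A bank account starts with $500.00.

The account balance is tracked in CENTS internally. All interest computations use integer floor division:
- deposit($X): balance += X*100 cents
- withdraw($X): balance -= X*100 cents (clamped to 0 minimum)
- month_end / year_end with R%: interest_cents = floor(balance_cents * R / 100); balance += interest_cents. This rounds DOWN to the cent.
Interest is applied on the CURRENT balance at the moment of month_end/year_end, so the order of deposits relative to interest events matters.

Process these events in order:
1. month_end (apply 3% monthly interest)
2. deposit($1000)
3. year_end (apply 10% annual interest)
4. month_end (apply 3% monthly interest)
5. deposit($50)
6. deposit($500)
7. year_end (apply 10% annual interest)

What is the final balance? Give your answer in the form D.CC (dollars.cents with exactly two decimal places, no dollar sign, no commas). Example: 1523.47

After 1 (month_end (apply 3% monthly interest)): balance=$515.00 total_interest=$15.00
After 2 (deposit($1000)): balance=$1515.00 total_interest=$15.00
After 3 (year_end (apply 10% annual interest)): balance=$1666.50 total_interest=$166.50
After 4 (month_end (apply 3% monthly interest)): balance=$1716.49 total_interest=$216.49
After 5 (deposit($50)): balance=$1766.49 total_interest=$216.49
After 6 (deposit($500)): balance=$2266.49 total_interest=$216.49
After 7 (year_end (apply 10% annual interest)): balance=$2493.13 total_interest=$443.13

Answer: 2493.13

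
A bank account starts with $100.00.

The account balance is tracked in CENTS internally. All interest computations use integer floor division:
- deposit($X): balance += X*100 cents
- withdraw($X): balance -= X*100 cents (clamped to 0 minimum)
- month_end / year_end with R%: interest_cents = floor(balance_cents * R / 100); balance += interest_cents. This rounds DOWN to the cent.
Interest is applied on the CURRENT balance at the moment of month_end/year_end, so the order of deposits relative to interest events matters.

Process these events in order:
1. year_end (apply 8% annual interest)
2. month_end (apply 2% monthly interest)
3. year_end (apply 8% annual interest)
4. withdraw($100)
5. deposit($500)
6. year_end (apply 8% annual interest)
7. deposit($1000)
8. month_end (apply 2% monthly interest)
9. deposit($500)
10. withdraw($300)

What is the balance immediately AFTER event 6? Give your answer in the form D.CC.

Answer: 560.48

Derivation:
After 1 (year_end (apply 8% annual interest)): balance=$108.00 total_interest=$8.00
After 2 (month_end (apply 2% monthly interest)): balance=$110.16 total_interest=$10.16
After 3 (year_end (apply 8% annual interest)): balance=$118.97 total_interest=$18.97
After 4 (withdraw($100)): balance=$18.97 total_interest=$18.97
After 5 (deposit($500)): balance=$518.97 total_interest=$18.97
After 6 (year_end (apply 8% annual interest)): balance=$560.48 total_interest=$60.48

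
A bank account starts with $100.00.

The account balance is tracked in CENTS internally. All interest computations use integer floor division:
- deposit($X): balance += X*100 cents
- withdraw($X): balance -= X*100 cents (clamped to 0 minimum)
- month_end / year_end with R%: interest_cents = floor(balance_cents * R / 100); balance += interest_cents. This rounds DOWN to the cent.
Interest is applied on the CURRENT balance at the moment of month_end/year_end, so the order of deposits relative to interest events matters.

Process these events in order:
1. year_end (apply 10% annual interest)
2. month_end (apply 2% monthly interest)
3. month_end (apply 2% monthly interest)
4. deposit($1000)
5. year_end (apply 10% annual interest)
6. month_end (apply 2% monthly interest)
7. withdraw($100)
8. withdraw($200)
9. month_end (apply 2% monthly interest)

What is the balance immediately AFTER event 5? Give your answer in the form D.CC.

Answer: 1225.88

Derivation:
After 1 (year_end (apply 10% annual interest)): balance=$110.00 total_interest=$10.00
After 2 (month_end (apply 2% monthly interest)): balance=$112.20 total_interest=$12.20
After 3 (month_end (apply 2% monthly interest)): balance=$114.44 total_interest=$14.44
After 4 (deposit($1000)): balance=$1114.44 total_interest=$14.44
After 5 (year_end (apply 10% annual interest)): balance=$1225.88 total_interest=$125.88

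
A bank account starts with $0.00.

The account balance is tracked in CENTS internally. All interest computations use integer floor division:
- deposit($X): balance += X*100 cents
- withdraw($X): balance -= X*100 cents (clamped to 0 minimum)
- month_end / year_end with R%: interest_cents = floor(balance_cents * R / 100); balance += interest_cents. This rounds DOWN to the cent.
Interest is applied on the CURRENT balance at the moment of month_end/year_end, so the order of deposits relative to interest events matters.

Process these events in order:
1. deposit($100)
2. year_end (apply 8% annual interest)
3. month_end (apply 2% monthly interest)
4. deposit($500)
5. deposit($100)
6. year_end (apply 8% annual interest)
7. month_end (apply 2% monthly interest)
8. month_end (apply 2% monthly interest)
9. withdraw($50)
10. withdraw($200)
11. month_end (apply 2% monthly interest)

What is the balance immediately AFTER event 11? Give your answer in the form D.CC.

After 1 (deposit($100)): balance=$100.00 total_interest=$0.00
After 2 (year_end (apply 8% annual interest)): balance=$108.00 total_interest=$8.00
After 3 (month_end (apply 2% monthly interest)): balance=$110.16 total_interest=$10.16
After 4 (deposit($500)): balance=$610.16 total_interest=$10.16
After 5 (deposit($100)): balance=$710.16 total_interest=$10.16
After 6 (year_end (apply 8% annual interest)): balance=$766.97 total_interest=$66.97
After 7 (month_end (apply 2% monthly interest)): balance=$782.30 total_interest=$82.30
After 8 (month_end (apply 2% monthly interest)): balance=$797.94 total_interest=$97.94
After 9 (withdraw($50)): balance=$747.94 total_interest=$97.94
After 10 (withdraw($200)): balance=$547.94 total_interest=$97.94
After 11 (month_end (apply 2% monthly interest)): balance=$558.89 total_interest=$108.89

Answer: 558.89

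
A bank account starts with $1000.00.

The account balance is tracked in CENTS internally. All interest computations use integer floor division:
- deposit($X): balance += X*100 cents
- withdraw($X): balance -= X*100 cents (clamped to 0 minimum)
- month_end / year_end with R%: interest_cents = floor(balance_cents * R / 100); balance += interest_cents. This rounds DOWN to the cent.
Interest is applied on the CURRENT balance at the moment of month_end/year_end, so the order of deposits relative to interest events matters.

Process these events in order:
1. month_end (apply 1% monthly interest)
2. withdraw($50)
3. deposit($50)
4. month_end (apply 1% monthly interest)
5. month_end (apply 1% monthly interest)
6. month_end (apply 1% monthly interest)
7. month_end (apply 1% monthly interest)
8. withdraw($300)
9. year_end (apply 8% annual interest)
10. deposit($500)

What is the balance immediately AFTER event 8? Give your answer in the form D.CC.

After 1 (month_end (apply 1% monthly interest)): balance=$1010.00 total_interest=$10.00
After 2 (withdraw($50)): balance=$960.00 total_interest=$10.00
After 3 (deposit($50)): balance=$1010.00 total_interest=$10.00
After 4 (month_end (apply 1% monthly interest)): balance=$1020.10 total_interest=$20.10
After 5 (month_end (apply 1% monthly interest)): balance=$1030.30 total_interest=$30.30
After 6 (month_end (apply 1% monthly interest)): balance=$1040.60 total_interest=$40.60
After 7 (month_end (apply 1% monthly interest)): balance=$1051.00 total_interest=$51.00
After 8 (withdraw($300)): balance=$751.00 total_interest=$51.00

Answer: 751.00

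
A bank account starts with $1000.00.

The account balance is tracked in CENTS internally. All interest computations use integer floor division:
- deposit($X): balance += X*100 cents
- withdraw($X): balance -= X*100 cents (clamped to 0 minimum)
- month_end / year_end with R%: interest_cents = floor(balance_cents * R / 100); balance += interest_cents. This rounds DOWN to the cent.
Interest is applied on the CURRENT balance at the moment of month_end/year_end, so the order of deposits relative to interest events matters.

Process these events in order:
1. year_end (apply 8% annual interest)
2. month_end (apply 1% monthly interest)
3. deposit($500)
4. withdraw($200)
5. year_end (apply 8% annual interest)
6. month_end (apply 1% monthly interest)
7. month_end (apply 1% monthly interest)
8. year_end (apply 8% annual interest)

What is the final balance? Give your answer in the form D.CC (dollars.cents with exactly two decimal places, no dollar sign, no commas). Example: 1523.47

After 1 (year_end (apply 8% annual interest)): balance=$1080.00 total_interest=$80.00
After 2 (month_end (apply 1% monthly interest)): balance=$1090.80 total_interest=$90.80
After 3 (deposit($500)): balance=$1590.80 total_interest=$90.80
After 4 (withdraw($200)): balance=$1390.80 total_interest=$90.80
After 5 (year_end (apply 8% annual interest)): balance=$1502.06 total_interest=$202.06
After 6 (month_end (apply 1% monthly interest)): balance=$1517.08 total_interest=$217.08
After 7 (month_end (apply 1% monthly interest)): balance=$1532.25 total_interest=$232.25
After 8 (year_end (apply 8% annual interest)): balance=$1654.83 total_interest=$354.83

Answer: 1654.83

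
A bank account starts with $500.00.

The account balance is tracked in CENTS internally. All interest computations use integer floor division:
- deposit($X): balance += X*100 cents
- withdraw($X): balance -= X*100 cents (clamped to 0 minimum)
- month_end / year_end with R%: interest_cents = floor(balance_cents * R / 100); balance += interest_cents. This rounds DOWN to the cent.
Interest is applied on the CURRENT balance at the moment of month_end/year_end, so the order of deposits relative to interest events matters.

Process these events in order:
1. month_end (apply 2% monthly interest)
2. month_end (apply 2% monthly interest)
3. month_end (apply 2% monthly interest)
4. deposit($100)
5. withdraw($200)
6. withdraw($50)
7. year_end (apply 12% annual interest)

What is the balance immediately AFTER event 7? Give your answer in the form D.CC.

Answer: 426.27

Derivation:
After 1 (month_end (apply 2% monthly interest)): balance=$510.00 total_interest=$10.00
After 2 (month_end (apply 2% monthly interest)): balance=$520.20 total_interest=$20.20
After 3 (month_end (apply 2% monthly interest)): balance=$530.60 total_interest=$30.60
After 4 (deposit($100)): balance=$630.60 total_interest=$30.60
After 5 (withdraw($200)): balance=$430.60 total_interest=$30.60
After 6 (withdraw($50)): balance=$380.60 total_interest=$30.60
After 7 (year_end (apply 12% annual interest)): balance=$426.27 total_interest=$76.27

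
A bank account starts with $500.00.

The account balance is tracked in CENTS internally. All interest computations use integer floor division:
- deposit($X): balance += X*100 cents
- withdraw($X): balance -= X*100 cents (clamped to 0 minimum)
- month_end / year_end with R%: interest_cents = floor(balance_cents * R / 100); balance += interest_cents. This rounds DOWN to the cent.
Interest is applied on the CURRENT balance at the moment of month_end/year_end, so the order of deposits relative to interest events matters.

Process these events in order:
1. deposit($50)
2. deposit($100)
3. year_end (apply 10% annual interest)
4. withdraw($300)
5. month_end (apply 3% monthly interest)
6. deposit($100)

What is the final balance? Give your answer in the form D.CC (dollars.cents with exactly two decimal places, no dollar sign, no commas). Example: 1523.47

Answer: 527.45

Derivation:
After 1 (deposit($50)): balance=$550.00 total_interest=$0.00
After 2 (deposit($100)): balance=$650.00 total_interest=$0.00
After 3 (year_end (apply 10% annual interest)): balance=$715.00 total_interest=$65.00
After 4 (withdraw($300)): balance=$415.00 total_interest=$65.00
After 5 (month_end (apply 3% monthly interest)): balance=$427.45 total_interest=$77.45
After 6 (deposit($100)): balance=$527.45 total_interest=$77.45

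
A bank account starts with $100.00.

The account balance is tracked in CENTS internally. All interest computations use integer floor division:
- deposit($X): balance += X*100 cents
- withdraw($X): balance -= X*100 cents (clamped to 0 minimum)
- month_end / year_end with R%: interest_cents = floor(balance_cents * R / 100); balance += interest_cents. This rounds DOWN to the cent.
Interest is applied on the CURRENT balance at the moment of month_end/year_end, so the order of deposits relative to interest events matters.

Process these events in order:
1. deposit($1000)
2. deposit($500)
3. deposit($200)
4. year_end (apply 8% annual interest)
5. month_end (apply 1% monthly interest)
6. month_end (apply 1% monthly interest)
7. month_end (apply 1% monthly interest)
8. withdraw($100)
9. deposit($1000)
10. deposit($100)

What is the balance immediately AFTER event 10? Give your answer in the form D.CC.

Answer: 3002.90

Derivation:
After 1 (deposit($1000)): balance=$1100.00 total_interest=$0.00
After 2 (deposit($500)): balance=$1600.00 total_interest=$0.00
After 3 (deposit($200)): balance=$1800.00 total_interest=$0.00
After 4 (year_end (apply 8% annual interest)): balance=$1944.00 total_interest=$144.00
After 5 (month_end (apply 1% monthly interest)): balance=$1963.44 total_interest=$163.44
After 6 (month_end (apply 1% monthly interest)): balance=$1983.07 total_interest=$183.07
After 7 (month_end (apply 1% monthly interest)): balance=$2002.90 total_interest=$202.90
After 8 (withdraw($100)): balance=$1902.90 total_interest=$202.90
After 9 (deposit($1000)): balance=$2902.90 total_interest=$202.90
After 10 (deposit($100)): balance=$3002.90 total_interest=$202.90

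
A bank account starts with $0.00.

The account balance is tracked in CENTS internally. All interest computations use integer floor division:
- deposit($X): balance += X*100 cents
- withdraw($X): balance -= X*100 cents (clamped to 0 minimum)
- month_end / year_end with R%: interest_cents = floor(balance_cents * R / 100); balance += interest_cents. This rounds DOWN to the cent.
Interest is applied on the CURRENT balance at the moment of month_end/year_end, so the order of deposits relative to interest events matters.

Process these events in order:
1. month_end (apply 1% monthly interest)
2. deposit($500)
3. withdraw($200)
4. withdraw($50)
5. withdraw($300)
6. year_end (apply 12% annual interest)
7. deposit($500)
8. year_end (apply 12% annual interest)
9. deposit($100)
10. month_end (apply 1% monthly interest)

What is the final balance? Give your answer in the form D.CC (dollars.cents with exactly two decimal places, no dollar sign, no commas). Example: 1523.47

Answer: 666.60

Derivation:
After 1 (month_end (apply 1% monthly interest)): balance=$0.00 total_interest=$0.00
After 2 (deposit($500)): balance=$500.00 total_interest=$0.00
After 3 (withdraw($200)): balance=$300.00 total_interest=$0.00
After 4 (withdraw($50)): balance=$250.00 total_interest=$0.00
After 5 (withdraw($300)): balance=$0.00 total_interest=$0.00
After 6 (year_end (apply 12% annual interest)): balance=$0.00 total_interest=$0.00
After 7 (deposit($500)): balance=$500.00 total_interest=$0.00
After 8 (year_end (apply 12% annual interest)): balance=$560.00 total_interest=$60.00
After 9 (deposit($100)): balance=$660.00 total_interest=$60.00
After 10 (month_end (apply 1% monthly interest)): balance=$666.60 total_interest=$66.60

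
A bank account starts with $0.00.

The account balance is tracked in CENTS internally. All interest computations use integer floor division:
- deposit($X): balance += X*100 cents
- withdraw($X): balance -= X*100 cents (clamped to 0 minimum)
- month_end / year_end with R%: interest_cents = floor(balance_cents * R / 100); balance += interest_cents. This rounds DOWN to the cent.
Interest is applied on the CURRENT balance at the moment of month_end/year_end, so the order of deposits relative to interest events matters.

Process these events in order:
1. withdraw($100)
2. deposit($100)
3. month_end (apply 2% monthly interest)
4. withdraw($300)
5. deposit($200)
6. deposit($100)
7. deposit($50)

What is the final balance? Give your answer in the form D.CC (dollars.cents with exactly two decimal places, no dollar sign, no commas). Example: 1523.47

Answer: 350.00

Derivation:
After 1 (withdraw($100)): balance=$0.00 total_interest=$0.00
After 2 (deposit($100)): balance=$100.00 total_interest=$0.00
After 3 (month_end (apply 2% monthly interest)): balance=$102.00 total_interest=$2.00
After 4 (withdraw($300)): balance=$0.00 total_interest=$2.00
After 5 (deposit($200)): balance=$200.00 total_interest=$2.00
After 6 (deposit($100)): balance=$300.00 total_interest=$2.00
After 7 (deposit($50)): balance=$350.00 total_interest=$2.00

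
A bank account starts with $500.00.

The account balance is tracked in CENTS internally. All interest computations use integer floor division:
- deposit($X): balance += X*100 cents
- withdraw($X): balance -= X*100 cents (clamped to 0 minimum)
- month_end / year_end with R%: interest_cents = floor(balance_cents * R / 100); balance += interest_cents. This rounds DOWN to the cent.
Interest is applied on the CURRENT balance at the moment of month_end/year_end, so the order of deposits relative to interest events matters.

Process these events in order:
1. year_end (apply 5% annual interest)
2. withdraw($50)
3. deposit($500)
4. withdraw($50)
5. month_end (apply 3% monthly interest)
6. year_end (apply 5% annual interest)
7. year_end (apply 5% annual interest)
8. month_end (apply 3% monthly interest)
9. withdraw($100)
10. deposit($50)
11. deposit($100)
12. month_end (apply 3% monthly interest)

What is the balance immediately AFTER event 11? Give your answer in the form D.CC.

After 1 (year_end (apply 5% annual interest)): balance=$525.00 total_interest=$25.00
After 2 (withdraw($50)): balance=$475.00 total_interest=$25.00
After 3 (deposit($500)): balance=$975.00 total_interest=$25.00
After 4 (withdraw($50)): balance=$925.00 total_interest=$25.00
After 5 (month_end (apply 3% monthly interest)): balance=$952.75 total_interest=$52.75
After 6 (year_end (apply 5% annual interest)): balance=$1000.38 total_interest=$100.38
After 7 (year_end (apply 5% annual interest)): balance=$1050.39 total_interest=$150.39
After 8 (month_end (apply 3% monthly interest)): balance=$1081.90 total_interest=$181.90
After 9 (withdraw($100)): balance=$981.90 total_interest=$181.90
After 10 (deposit($50)): balance=$1031.90 total_interest=$181.90
After 11 (deposit($100)): balance=$1131.90 total_interest=$181.90

Answer: 1131.90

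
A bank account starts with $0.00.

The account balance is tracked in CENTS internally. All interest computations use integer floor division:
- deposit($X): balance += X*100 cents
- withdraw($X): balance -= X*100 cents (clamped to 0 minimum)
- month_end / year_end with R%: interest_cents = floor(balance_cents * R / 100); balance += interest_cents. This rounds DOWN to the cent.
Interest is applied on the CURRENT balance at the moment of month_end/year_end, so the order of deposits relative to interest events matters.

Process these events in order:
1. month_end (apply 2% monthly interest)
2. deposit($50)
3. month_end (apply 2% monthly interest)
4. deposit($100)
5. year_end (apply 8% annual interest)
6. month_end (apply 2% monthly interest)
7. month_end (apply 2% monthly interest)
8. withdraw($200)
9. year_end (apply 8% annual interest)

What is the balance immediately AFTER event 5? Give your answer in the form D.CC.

After 1 (month_end (apply 2% monthly interest)): balance=$0.00 total_interest=$0.00
After 2 (deposit($50)): balance=$50.00 total_interest=$0.00
After 3 (month_end (apply 2% monthly interest)): balance=$51.00 total_interest=$1.00
After 4 (deposit($100)): balance=$151.00 total_interest=$1.00
After 5 (year_end (apply 8% annual interest)): balance=$163.08 total_interest=$13.08

Answer: 163.08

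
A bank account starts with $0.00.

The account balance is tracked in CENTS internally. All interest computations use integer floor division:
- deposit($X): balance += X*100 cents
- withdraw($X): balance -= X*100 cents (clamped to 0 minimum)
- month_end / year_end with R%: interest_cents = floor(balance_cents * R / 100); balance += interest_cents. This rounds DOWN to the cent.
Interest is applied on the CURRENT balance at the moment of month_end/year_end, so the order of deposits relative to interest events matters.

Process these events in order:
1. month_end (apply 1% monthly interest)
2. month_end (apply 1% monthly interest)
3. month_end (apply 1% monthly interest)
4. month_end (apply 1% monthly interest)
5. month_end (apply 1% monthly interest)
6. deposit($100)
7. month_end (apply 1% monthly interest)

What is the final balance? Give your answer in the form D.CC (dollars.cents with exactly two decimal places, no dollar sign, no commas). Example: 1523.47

After 1 (month_end (apply 1% monthly interest)): balance=$0.00 total_interest=$0.00
After 2 (month_end (apply 1% monthly interest)): balance=$0.00 total_interest=$0.00
After 3 (month_end (apply 1% monthly interest)): balance=$0.00 total_interest=$0.00
After 4 (month_end (apply 1% monthly interest)): balance=$0.00 total_interest=$0.00
After 5 (month_end (apply 1% monthly interest)): balance=$0.00 total_interest=$0.00
After 6 (deposit($100)): balance=$100.00 total_interest=$0.00
After 7 (month_end (apply 1% monthly interest)): balance=$101.00 total_interest=$1.00

Answer: 101.00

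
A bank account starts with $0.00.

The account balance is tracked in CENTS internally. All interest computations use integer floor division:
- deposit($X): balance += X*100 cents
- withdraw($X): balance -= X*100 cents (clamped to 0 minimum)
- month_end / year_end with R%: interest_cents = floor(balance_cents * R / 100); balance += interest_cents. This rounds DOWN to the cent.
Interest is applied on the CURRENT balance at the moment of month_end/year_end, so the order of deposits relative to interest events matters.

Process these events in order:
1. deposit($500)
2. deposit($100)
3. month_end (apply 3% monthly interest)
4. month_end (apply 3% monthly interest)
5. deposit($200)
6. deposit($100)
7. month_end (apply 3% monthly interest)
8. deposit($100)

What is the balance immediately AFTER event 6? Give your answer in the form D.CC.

After 1 (deposit($500)): balance=$500.00 total_interest=$0.00
After 2 (deposit($100)): balance=$600.00 total_interest=$0.00
After 3 (month_end (apply 3% monthly interest)): balance=$618.00 total_interest=$18.00
After 4 (month_end (apply 3% monthly interest)): balance=$636.54 total_interest=$36.54
After 5 (deposit($200)): balance=$836.54 total_interest=$36.54
After 6 (deposit($100)): balance=$936.54 total_interest=$36.54

Answer: 936.54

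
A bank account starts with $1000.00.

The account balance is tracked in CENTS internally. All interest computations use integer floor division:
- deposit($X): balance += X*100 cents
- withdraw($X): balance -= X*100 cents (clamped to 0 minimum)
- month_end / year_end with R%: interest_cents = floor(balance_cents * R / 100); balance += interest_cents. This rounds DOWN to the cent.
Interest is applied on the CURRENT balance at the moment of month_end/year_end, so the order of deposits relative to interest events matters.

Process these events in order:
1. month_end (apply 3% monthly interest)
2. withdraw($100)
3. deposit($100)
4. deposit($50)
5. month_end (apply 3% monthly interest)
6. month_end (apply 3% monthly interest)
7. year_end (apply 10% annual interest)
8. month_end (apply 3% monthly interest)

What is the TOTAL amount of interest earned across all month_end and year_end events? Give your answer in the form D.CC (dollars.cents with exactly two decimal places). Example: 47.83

After 1 (month_end (apply 3% monthly interest)): balance=$1030.00 total_interest=$30.00
After 2 (withdraw($100)): balance=$930.00 total_interest=$30.00
After 3 (deposit($100)): balance=$1030.00 total_interest=$30.00
After 4 (deposit($50)): balance=$1080.00 total_interest=$30.00
After 5 (month_end (apply 3% monthly interest)): balance=$1112.40 total_interest=$62.40
After 6 (month_end (apply 3% monthly interest)): balance=$1145.77 total_interest=$95.77
After 7 (year_end (apply 10% annual interest)): balance=$1260.34 total_interest=$210.34
After 8 (month_end (apply 3% monthly interest)): balance=$1298.15 total_interest=$248.15

Answer: 248.15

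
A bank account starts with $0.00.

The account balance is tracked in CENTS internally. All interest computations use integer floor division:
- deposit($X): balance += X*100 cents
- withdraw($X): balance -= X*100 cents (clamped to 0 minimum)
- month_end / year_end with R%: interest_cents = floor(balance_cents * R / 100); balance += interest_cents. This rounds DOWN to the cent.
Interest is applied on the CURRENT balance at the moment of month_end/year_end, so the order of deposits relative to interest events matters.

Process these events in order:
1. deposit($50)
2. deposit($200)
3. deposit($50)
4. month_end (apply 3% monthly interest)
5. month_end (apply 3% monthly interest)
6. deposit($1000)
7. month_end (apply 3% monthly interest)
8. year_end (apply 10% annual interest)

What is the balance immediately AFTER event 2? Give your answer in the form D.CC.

After 1 (deposit($50)): balance=$50.00 total_interest=$0.00
After 2 (deposit($200)): balance=$250.00 total_interest=$0.00

Answer: 250.00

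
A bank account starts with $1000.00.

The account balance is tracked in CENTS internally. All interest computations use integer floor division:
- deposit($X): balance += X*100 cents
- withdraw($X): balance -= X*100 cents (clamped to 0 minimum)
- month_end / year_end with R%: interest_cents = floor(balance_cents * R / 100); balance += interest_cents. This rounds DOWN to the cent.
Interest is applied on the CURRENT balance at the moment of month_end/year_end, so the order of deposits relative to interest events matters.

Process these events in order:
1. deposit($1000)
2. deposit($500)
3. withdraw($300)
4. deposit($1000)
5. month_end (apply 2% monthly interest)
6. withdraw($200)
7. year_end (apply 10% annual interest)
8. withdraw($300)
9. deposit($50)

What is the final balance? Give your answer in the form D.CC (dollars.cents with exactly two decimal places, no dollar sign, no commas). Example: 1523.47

Answer: 3120.40

Derivation:
After 1 (deposit($1000)): balance=$2000.00 total_interest=$0.00
After 2 (deposit($500)): balance=$2500.00 total_interest=$0.00
After 3 (withdraw($300)): balance=$2200.00 total_interest=$0.00
After 4 (deposit($1000)): balance=$3200.00 total_interest=$0.00
After 5 (month_end (apply 2% monthly interest)): balance=$3264.00 total_interest=$64.00
After 6 (withdraw($200)): balance=$3064.00 total_interest=$64.00
After 7 (year_end (apply 10% annual interest)): balance=$3370.40 total_interest=$370.40
After 8 (withdraw($300)): balance=$3070.40 total_interest=$370.40
After 9 (deposit($50)): balance=$3120.40 total_interest=$370.40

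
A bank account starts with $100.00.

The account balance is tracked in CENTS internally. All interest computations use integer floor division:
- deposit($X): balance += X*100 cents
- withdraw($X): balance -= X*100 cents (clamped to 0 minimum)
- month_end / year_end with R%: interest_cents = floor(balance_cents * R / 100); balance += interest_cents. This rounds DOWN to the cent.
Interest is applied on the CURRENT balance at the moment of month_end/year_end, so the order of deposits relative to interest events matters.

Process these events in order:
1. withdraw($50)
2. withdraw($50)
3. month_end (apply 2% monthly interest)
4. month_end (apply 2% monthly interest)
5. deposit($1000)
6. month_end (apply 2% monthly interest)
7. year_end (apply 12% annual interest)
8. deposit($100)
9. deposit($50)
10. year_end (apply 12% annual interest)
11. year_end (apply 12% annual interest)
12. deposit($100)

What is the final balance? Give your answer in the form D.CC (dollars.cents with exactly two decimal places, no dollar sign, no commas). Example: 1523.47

Answer: 1721.17

Derivation:
After 1 (withdraw($50)): balance=$50.00 total_interest=$0.00
After 2 (withdraw($50)): balance=$0.00 total_interest=$0.00
After 3 (month_end (apply 2% monthly interest)): balance=$0.00 total_interest=$0.00
After 4 (month_end (apply 2% monthly interest)): balance=$0.00 total_interest=$0.00
After 5 (deposit($1000)): balance=$1000.00 total_interest=$0.00
After 6 (month_end (apply 2% monthly interest)): balance=$1020.00 total_interest=$20.00
After 7 (year_end (apply 12% annual interest)): balance=$1142.40 total_interest=$142.40
After 8 (deposit($100)): balance=$1242.40 total_interest=$142.40
After 9 (deposit($50)): balance=$1292.40 total_interest=$142.40
After 10 (year_end (apply 12% annual interest)): balance=$1447.48 total_interest=$297.48
After 11 (year_end (apply 12% annual interest)): balance=$1621.17 total_interest=$471.17
After 12 (deposit($100)): balance=$1721.17 total_interest=$471.17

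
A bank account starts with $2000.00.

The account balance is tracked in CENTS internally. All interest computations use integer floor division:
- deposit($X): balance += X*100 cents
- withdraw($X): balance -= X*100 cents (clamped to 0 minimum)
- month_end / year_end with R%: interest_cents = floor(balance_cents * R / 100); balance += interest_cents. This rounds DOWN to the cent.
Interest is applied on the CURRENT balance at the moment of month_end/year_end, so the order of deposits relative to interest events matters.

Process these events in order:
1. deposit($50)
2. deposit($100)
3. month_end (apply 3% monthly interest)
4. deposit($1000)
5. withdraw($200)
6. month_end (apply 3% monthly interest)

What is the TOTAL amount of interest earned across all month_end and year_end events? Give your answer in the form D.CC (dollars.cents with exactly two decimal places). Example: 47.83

Answer: 154.93

Derivation:
After 1 (deposit($50)): balance=$2050.00 total_interest=$0.00
After 2 (deposit($100)): balance=$2150.00 total_interest=$0.00
After 3 (month_end (apply 3% monthly interest)): balance=$2214.50 total_interest=$64.50
After 4 (deposit($1000)): balance=$3214.50 total_interest=$64.50
After 5 (withdraw($200)): balance=$3014.50 total_interest=$64.50
After 6 (month_end (apply 3% monthly interest)): balance=$3104.93 total_interest=$154.93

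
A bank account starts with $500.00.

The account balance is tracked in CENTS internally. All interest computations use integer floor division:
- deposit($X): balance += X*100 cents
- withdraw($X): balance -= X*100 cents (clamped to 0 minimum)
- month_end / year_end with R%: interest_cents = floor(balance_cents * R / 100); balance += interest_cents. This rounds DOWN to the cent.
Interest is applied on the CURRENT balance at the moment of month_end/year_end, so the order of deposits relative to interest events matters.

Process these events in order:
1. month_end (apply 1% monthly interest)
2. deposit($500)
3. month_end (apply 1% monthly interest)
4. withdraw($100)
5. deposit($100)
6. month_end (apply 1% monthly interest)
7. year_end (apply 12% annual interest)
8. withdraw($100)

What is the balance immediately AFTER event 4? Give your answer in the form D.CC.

Answer: 915.05

Derivation:
After 1 (month_end (apply 1% monthly interest)): balance=$505.00 total_interest=$5.00
After 2 (deposit($500)): balance=$1005.00 total_interest=$5.00
After 3 (month_end (apply 1% monthly interest)): balance=$1015.05 total_interest=$15.05
After 4 (withdraw($100)): balance=$915.05 total_interest=$15.05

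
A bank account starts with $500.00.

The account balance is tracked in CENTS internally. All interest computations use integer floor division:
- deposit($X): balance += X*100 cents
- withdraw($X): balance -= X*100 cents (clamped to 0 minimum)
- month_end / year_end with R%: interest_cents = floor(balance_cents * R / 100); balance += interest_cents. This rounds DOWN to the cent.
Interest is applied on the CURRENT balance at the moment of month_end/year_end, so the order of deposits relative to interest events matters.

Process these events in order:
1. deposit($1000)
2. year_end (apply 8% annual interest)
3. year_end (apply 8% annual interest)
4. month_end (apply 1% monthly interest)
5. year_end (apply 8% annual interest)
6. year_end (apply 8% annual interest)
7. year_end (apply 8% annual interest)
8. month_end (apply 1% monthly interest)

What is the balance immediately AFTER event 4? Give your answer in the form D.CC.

After 1 (deposit($1000)): balance=$1500.00 total_interest=$0.00
After 2 (year_end (apply 8% annual interest)): balance=$1620.00 total_interest=$120.00
After 3 (year_end (apply 8% annual interest)): balance=$1749.60 total_interest=$249.60
After 4 (month_end (apply 1% monthly interest)): balance=$1767.09 total_interest=$267.09

Answer: 1767.09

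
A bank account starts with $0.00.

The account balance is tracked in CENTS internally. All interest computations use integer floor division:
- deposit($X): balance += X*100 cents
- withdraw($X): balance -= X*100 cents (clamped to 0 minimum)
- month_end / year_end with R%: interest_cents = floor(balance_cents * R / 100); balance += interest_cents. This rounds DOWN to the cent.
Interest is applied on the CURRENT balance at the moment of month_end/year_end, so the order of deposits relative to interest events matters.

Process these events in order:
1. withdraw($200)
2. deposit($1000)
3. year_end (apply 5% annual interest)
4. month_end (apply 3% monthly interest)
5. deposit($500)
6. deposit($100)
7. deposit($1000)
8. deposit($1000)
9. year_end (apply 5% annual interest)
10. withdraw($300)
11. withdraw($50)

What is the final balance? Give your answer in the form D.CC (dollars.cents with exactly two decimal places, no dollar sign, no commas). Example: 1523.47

After 1 (withdraw($200)): balance=$0.00 total_interest=$0.00
After 2 (deposit($1000)): balance=$1000.00 total_interest=$0.00
After 3 (year_end (apply 5% annual interest)): balance=$1050.00 total_interest=$50.00
After 4 (month_end (apply 3% monthly interest)): balance=$1081.50 total_interest=$81.50
After 5 (deposit($500)): balance=$1581.50 total_interest=$81.50
After 6 (deposit($100)): balance=$1681.50 total_interest=$81.50
After 7 (deposit($1000)): balance=$2681.50 total_interest=$81.50
After 8 (deposit($1000)): balance=$3681.50 total_interest=$81.50
After 9 (year_end (apply 5% annual interest)): balance=$3865.57 total_interest=$265.57
After 10 (withdraw($300)): balance=$3565.57 total_interest=$265.57
After 11 (withdraw($50)): balance=$3515.57 total_interest=$265.57

Answer: 3515.57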